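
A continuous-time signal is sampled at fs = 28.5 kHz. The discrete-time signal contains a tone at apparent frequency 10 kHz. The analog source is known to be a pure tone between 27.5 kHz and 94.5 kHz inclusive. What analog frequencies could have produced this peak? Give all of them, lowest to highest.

38.5 kHz, 47 kHz, 67 kHz, 75.5 kHz

Frequencies that alias to 10 kHz are k·fs ± 10 kHz for integer k ≥ 0.
k=0: 10 kHz.
k=1: 18.5 kHz, 38.5 kHz.
k=2: 47 kHz, 67 kHz.
k=3: 75.5 kHz, 95.5 kHz.
k=4: 104 kHz, 124 kHz.
Within [27.5 kHz, 94.5 kHz]: 38.5 kHz, 47 kHz, 67 kHz, 75.5 kHz.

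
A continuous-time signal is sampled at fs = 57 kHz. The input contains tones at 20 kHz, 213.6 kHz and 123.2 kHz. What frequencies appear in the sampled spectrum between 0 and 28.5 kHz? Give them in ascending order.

fs/2 = 28.5 kHz.
20 kHz ≤ fs/2 = 28.5 kHz, passes unchanged.
213.6 kHz mod fs = 42.6 kHz.
42.6 kHz > fs/2 = 28.5 kHz, folds to fs − 42.6 kHz = 14.4 kHz.
123.2 kHz mod fs = 9.2 kHz.
9.2 kHz ≤ fs/2 = 28.5 kHz, appears at 9.2 kHz.
Distinct values: {9.2 kHz, 14.4 kHz, 20 kHz}.

9.2 kHz, 14.4 kHz, 20 kHz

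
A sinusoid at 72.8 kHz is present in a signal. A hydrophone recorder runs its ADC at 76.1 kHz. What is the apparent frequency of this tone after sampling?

72.8 kHz > fs/2 = 38.05 kHz, folds to fs − 72.8 kHz = 3.3 kHz.

3.3 kHz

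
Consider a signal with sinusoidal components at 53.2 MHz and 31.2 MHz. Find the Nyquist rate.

106.4 MHz

Highest-frequency component: 53.2 MHz.
Nyquist rate = 2 × 53.2 MHz = 106.4 MHz.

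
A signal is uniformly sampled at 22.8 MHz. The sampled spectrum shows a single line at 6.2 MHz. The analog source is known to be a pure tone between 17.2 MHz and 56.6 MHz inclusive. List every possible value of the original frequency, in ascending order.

Frequencies that alias to 6.2 MHz are k·fs ± 6.2 MHz for integer k ≥ 0.
k=0: 6.2 MHz.
k=1: 16.6 MHz, 29 MHz.
k=2: 39.4 MHz, 51.8 MHz.
k=3: 62.2 MHz, 74.6 MHz.
Within [17.2 MHz, 56.6 MHz]: 29 MHz, 39.4 MHz, 51.8 MHz.

29 MHz, 39.4 MHz, 51.8 MHz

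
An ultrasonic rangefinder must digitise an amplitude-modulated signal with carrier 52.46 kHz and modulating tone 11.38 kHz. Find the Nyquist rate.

127.68 kHz

AM sidebands sit at fc ± fm = 41.08 kHz and 63.84 kHz.
Highest-frequency component: 63.84 kHz.
Nyquist rate = 2 × 63.84 kHz = 127.68 kHz.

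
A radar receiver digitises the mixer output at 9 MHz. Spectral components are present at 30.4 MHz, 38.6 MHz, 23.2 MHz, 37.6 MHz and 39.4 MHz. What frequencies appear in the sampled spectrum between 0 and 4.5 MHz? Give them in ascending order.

1.6 MHz, 2.6 MHz, 3.4 MHz, 3.8 MHz

fs/2 = 4.5 MHz.
30.4 MHz mod fs = 3.4 MHz.
3.4 MHz ≤ fs/2 = 4.5 MHz, appears at 3.4 MHz.
38.6 MHz mod fs = 2.6 MHz.
2.6 MHz ≤ fs/2 = 4.5 MHz, appears at 2.6 MHz.
23.2 MHz mod fs = 5.2 MHz.
5.2 MHz > fs/2 = 4.5 MHz, folds to fs − 5.2 MHz = 3.8 MHz.
37.6 MHz mod fs = 1.6 MHz.
1.6 MHz ≤ fs/2 = 4.5 MHz, appears at 1.6 MHz.
39.4 MHz mod fs = 3.4 MHz.
3.4 MHz ≤ fs/2 = 4.5 MHz, appears at 3.4 MHz.
Distinct values: {1.6 MHz, 2.6 MHz, 3.4 MHz, 3.8 MHz}.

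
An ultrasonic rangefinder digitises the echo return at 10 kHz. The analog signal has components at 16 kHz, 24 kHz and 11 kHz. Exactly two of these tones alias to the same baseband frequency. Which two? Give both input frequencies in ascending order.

16 kHz, 24 kHz

fs/2 = 5 kHz.
16 kHz mod fs = 6 kHz.
6 kHz > fs/2 = 5 kHz, folds to fs − 6 kHz = 4 kHz.
24 kHz mod fs = 4 kHz.
4 kHz ≤ fs/2 = 5 kHz, appears at 4 kHz.
11 kHz mod fs = 1 kHz.
1 kHz ≤ fs/2 = 5 kHz, appears at 1 kHz.
16 kHz and 24 kHz both map to 4 kHz.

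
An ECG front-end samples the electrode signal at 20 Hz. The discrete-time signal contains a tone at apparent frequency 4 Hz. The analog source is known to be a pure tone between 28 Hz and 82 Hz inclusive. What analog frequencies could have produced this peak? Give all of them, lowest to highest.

36 Hz, 44 Hz, 56 Hz, 64 Hz, 76 Hz

Frequencies that alias to 4 Hz are k·fs ± 4 Hz for integer k ≥ 0.
k=0: 4 Hz.
k=1: 16 Hz, 24 Hz.
k=2: 36 Hz, 44 Hz.
k=3: 56 Hz, 64 Hz.
k=4: 76 Hz, 84 Hz.
k=5: 96 Hz, 104 Hz.
Within [28 Hz, 82 Hz]: 36 Hz, 44 Hz, 56 Hz, 64 Hz, 76 Hz.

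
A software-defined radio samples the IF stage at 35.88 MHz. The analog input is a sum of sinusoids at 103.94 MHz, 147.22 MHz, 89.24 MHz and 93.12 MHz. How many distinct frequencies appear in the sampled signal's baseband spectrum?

fs/2 = 17.94 MHz.
103.94 MHz mod fs = 32.18 MHz.
32.18 MHz > fs/2 = 17.94 MHz, folds to fs − 32.18 MHz = 3.7 MHz.
147.22 MHz mod fs = 3.7 MHz.
3.7 MHz ≤ fs/2 = 17.94 MHz, appears at 3.7 MHz.
89.24 MHz mod fs = 17.48 MHz.
17.48 MHz ≤ fs/2 = 17.94 MHz, appears at 17.48 MHz.
93.12 MHz mod fs = 21.36 MHz.
21.36 MHz > fs/2 = 17.94 MHz, folds to fs − 21.36 MHz = 14.52 MHz.
Distinct values: {3.7 MHz, 14.52 MHz, 17.48 MHz} → 3.

3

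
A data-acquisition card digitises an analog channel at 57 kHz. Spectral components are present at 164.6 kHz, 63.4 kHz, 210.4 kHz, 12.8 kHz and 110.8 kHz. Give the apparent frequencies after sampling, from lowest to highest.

fs/2 = 28.5 kHz.
164.6 kHz mod fs = 50.6 kHz.
50.6 kHz > fs/2 = 28.5 kHz, folds to fs − 50.6 kHz = 6.4 kHz.
63.4 kHz mod fs = 6.4 kHz.
6.4 kHz ≤ fs/2 = 28.5 kHz, appears at 6.4 kHz.
210.4 kHz mod fs = 39.4 kHz.
39.4 kHz > fs/2 = 28.5 kHz, folds to fs − 39.4 kHz = 17.6 kHz.
12.8 kHz ≤ fs/2 = 28.5 kHz, passes unchanged.
110.8 kHz mod fs = 53.8 kHz.
53.8 kHz > fs/2 = 28.5 kHz, folds to fs − 53.8 kHz = 3.2 kHz.
Distinct values: {3.2 kHz, 6.4 kHz, 12.8 kHz, 17.6 kHz}.

3.2 kHz, 6.4 kHz, 12.8 kHz, 17.6 kHz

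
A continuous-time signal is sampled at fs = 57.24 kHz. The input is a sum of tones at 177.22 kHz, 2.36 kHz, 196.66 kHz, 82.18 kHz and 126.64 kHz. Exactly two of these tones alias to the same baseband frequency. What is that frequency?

fs/2 = 28.62 kHz.
177.22 kHz mod fs = 5.5 kHz.
5.5 kHz ≤ fs/2 = 28.62 kHz, appears at 5.5 kHz.
2.36 kHz ≤ fs/2 = 28.62 kHz, passes unchanged.
196.66 kHz mod fs = 24.94 kHz.
24.94 kHz ≤ fs/2 = 28.62 kHz, appears at 24.94 kHz.
82.18 kHz mod fs = 24.94 kHz.
24.94 kHz ≤ fs/2 = 28.62 kHz, appears at 24.94 kHz.
126.64 kHz mod fs = 12.16 kHz.
12.16 kHz ≤ fs/2 = 28.62 kHz, appears at 12.16 kHz.
82.18 kHz and 196.66 kHz both map to 24.94 kHz.

24.94 kHz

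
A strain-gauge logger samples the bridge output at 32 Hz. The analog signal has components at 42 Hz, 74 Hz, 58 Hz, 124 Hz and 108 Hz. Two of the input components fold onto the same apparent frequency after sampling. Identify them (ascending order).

fs/2 = 16 Hz.
42 Hz mod fs = 10 Hz.
10 Hz ≤ fs/2 = 16 Hz, appears at 10 Hz.
74 Hz mod fs = 10 Hz.
10 Hz ≤ fs/2 = 16 Hz, appears at 10 Hz.
58 Hz mod fs = 26 Hz.
26 Hz > fs/2 = 16 Hz, folds to fs − 26 Hz = 6 Hz.
124 Hz mod fs = 28 Hz.
28 Hz > fs/2 = 16 Hz, folds to fs − 28 Hz = 4 Hz.
108 Hz mod fs = 12 Hz.
12 Hz ≤ fs/2 = 16 Hz, appears at 12 Hz.
42 Hz and 74 Hz both map to 10 Hz.

42 Hz, 74 Hz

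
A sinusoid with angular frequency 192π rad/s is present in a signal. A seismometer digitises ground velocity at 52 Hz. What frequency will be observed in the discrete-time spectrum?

8 Hz

ω = 192π rad/s → f = ω/(2π) = 96 Hz.
96 Hz mod fs = 44 Hz.
44 Hz > fs/2 = 26 Hz, folds to fs − 44 Hz = 8 Hz.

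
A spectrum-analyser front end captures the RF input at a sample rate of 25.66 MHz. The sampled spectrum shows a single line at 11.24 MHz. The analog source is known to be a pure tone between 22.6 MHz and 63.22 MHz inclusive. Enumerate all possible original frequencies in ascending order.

Frequencies that alias to 11.24 MHz are k·fs ± 11.24 MHz for integer k ≥ 0.
k=0: 11.24 MHz.
k=1: 14.42 MHz, 36.9 MHz.
k=2: 40.08 MHz, 62.56 MHz.
k=3: 65.74 MHz, 88.22 MHz.
Within [22.6 MHz, 63.22 MHz]: 36.9 MHz, 40.08 MHz, 62.56 MHz.

36.9 MHz, 40.08 MHz, 62.56 MHz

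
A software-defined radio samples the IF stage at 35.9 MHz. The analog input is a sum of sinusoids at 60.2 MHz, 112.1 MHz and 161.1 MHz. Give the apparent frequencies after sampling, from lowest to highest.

4.4 MHz, 11.6 MHz, 17.5 MHz

fs/2 = 17.95 MHz.
60.2 MHz mod fs = 24.3 MHz.
24.3 MHz > fs/2 = 17.95 MHz, folds to fs − 24.3 MHz = 11.6 MHz.
112.1 MHz mod fs = 4.4 MHz.
4.4 MHz ≤ fs/2 = 17.95 MHz, appears at 4.4 MHz.
161.1 MHz mod fs = 17.5 MHz.
17.5 MHz ≤ fs/2 = 17.95 MHz, appears at 17.5 MHz.
Distinct values: {4.4 MHz, 11.6 MHz, 17.5 MHz}.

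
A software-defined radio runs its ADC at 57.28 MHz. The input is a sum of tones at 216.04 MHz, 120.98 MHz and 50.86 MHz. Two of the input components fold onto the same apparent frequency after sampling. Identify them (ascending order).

fs/2 = 28.64 MHz.
216.04 MHz mod fs = 44.2 MHz.
44.2 MHz > fs/2 = 28.64 MHz, folds to fs − 44.2 MHz = 13.08 MHz.
120.98 MHz mod fs = 6.42 MHz.
6.42 MHz ≤ fs/2 = 28.64 MHz, appears at 6.42 MHz.
50.86 MHz > fs/2 = 28.64 MHz, folds to fs − 50.86 MHz = 6.42 MHz.
50.86 MHz and 120.98 MHz both map to 6.42 MHz.

50.86 MHz, 120.98 MHz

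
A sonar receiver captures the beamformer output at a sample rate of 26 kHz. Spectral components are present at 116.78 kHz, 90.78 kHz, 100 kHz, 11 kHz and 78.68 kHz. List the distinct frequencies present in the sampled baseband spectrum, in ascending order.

fs/2 = 13 kHz.
116.78 kHz mod fs = 12.78 kHz.
12.78 kHz ≤ fs/2 = 13 kHz, appears at 12.78 kHz.
90.78 kHz mod fs = 12.78 kHz.
12.78 kHz ≤ fs/2 = 13 kHz, appears at 12.78 kHz.
100 kHz mod fs = 22 kHz.
22 kHz > fs/2 = 13 kHz, folds to fs − 22 kHz = 4 kHz.
11 kHz ≤ fs/2 = 13 kHz, passes unchanged.
78.68 kHz mod fs = 0.68 kHz.
0.68 kHz ≤ fs/2 = 13 kHz, appears at 0.68 kHz.
Distinct values: {0.68 kHz, 4 kHz, 11 kHz, 12.78 kHz}.

0.68 kHz, 4 kHz, 11 kHz, 12.78 kHz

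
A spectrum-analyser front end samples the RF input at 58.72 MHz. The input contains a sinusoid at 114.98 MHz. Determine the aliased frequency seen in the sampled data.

2.46 MHz

114.98 MHz mod fs = 56.26 MHz.
56.26 MHz > fs/2 = 29.36 MHz, folds to fs − 56.26 MHz = 2.46 MHz.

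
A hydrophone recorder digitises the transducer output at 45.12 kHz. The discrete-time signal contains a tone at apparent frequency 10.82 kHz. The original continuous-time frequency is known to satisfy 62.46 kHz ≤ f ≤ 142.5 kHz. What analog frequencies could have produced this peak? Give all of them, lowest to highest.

79.42 kHz, 101.06 kHz, 124.54 kHz

Frequencies that alias to 10.82 kHz are k·fs ± 10.82 kHz for integer k ≥ 0.
k=0: 10.82 kHz.
k=1: 34.3 kHz, 55.94 kHz.
k=2: 79.42 kHz, 101.06 kHz.
k=3: 124.54 kHz, 146.18 kHz.
k=4: 169.66 kHz, 191.3 kHz.
Within [62.46 kHz, 142.5 kHz]: 79.42 kHz, 101.06 kHz, 124.54 kHz.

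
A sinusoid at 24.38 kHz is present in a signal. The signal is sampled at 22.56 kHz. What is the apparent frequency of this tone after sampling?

24.38 kHz mod fs = 1.82 kHz.
1.82 kHz ≤ fs/2 = 11.28 kHz, appears at 1.82 kHz.

1.82 kHz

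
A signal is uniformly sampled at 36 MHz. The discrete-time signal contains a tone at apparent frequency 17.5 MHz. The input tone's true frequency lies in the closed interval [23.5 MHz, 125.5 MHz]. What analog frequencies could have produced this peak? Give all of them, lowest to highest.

53.5 MHz, 54.5 MHz, 89.5 MHz, 90.5 MHz, 125.5 MHz

Frequencies that alias to 17.5 MHz are k·fs ± 17.5 MHz for integer k ≥ 0.
k=0: 17.5 MHz.
k=1: 18.5 MHz, 53.5 MHz.
k=2: 54.5 MHz, 89.5 MHz.
k=3: 90.5 MHz, 125.5 MHz.
k=4: 126.5 MHz, 161.5 MHz.
Within [23.5 MHz, 125.5 MHz]: 53.5 MHz, 54.5 MHz, 89.5 MHz, 90.5 MHz, 125.5 MHz.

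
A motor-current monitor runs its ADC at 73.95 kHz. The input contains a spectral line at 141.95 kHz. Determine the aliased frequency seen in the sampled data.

141.95 kHz mod fs = 68 kHz.
68 kHz > fs/2 = 36.975 kHz, folds to fs − 68 kHz = 5.95 kHz.

5.95 kHz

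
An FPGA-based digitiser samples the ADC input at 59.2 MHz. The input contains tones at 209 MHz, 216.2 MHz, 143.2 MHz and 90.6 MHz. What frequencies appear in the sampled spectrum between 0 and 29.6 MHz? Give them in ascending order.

fs/2 = 29.6 MHz.
209 MHz mod fs = 31.4 MHz.
31.4 MHz > fs/2 = 29.6 MHz, folds to fs − 31.4 MHz = 27.8 MHz.
216.2 MHz mod fs = 38.6 MHz.
38.6 MHz > fs/2 = 29.6 MHz, folds to fs − 38.6 MHz = 20.6 MHz.
143.2 MHz mod fs = 24.8 MHz.
24.8 MHz ≤ fs/2 = 29.6 MHz, appears at 24.8 MHz.
90.6 MHz mod fs = 31.4 MHz.
31.4 MHz > fs/2 = 29.6 MHz, folds to fs − 31.4 MHz = 27.8 MHz.
Distinct values: {20.6 MHz, 24.8 MHz, 27.8 MHz}.

20.6 MHz, 24.8 MHz, 27.8 MHz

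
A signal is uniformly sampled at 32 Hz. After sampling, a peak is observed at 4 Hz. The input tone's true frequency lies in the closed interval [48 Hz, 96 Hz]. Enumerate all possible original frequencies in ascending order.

60 Hz, 68 Hz, 92 Hz

Frequencies that alias to 4 Hz are k·fs ± 4 Hz for integer k ≥ 0.
k=0: 4 Hz.
k=1: 28 Hz, 36 Hz.
k=2: 60 Hz, 68 Hz.
k=3: 92 Hz, 100 Hz.
k=4: 124 Hz, 132 Hz.
Within [48 Hz, 96 Hz]: 60 Hz, 68 Hz, 92 Hz.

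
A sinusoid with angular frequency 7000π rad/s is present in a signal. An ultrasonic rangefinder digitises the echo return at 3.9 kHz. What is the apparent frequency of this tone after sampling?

0.4 kHz

ω = 7000π rad/s → f = ω/(2π) = 3500 Hz = 3.5 kHz.
3.5 kHz > fs/2 = 1.95 kHz, folds to fs − 3.5 kHz = 0.4 kHz.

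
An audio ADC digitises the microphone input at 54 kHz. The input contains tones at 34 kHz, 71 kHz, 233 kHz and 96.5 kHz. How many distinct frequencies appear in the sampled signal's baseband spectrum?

fs/2 = 27 kHz.
34 kHz > fs/2 = 27 kHz, folds to fs − 34 kHz = 20 kHz.
71 kHz mod fs = 17 kHz.
17 kHz ≤ fs/2 = 27 kHz, appears at 17 kHz.
233 kHz mod fs = 17 kHz.
17 kHz ≤ fs/2 = 27 kHz, appears at 17 kHz.
96.5 kHz mod fs = 42.5 kHz.
42.5 kHz > fs/2 = 27 kHz, folds to fs − 42.5 kHz = 11.5 kHz.
Distinct values: {11.5 kHz, 17 kHz, 20 kHz} → 3.

3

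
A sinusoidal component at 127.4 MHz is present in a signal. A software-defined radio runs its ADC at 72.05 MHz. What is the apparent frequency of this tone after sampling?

127.4 MHz mod fs = 55.35 MHz.
55.35 MHz > fs/2 = 36.025 MHz, folds to fs − 55.35 MHz = 16.7 MHz.

16.7 MHz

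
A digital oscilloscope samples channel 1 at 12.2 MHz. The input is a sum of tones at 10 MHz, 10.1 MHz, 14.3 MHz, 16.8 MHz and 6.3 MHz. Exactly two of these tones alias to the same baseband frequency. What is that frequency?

fs/2 = 6.1 MHz.
10 MHz > fs/2 = 6.1 MHz, folds to fs − 10 MHz = 2.2 MHz.
10.1 MHz > fs/2 = 6.1 MHz, folds to fs − 10.1 MHz = 2.1 MHz.
14.3 MHz mod fs = 2.1 MHz.
2.1 MHz ≤ fs/2 = 6.1 MHz, appears at 2.1 MHz.
16.8 MHz mod fs = 4.6 MHz.
4.6 MHz ≤ fs/2 = 6.1 MHz, appears at 4.6 MHz.
6.3 MHz > fs/2 = 6.1 MHz, folds to fs − 6.3 MHz = 5.9 MHz.
10.1 MHz and 14.3 MHz both map to 2.1 MHz.

2.1 MHz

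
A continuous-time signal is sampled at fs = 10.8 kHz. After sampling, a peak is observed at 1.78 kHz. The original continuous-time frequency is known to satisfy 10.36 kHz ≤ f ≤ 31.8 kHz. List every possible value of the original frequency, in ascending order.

12.58 kHz, 19.82 kHz, 23.38 kHz, 30.62 kHz

Frequencies that alias to 1.78 kHz are k·fs ± 1.78 kHz for integer k ≥ 0.
k=0: 1.78 kHz.
k=1: 9.02 kHz, 12.58 kHz.
k=2: 19.82 kHz, 23.38 kHz.
k=3: 30.62 kHz, 34.18 kHz.
k=4: 41.42 kHz, 44.98 kHz.
Within [10.36 kHz, 31.8 kHz]: 12.58 kHz, 19.82 kHz, 23.38 kHz, 30.62 kHz.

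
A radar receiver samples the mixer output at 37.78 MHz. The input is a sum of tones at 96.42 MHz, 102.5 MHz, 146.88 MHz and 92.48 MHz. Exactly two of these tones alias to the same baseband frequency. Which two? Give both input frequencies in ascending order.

fs/2 = 18.89 MHz.
96.42 MHz mod fs = 20.86 MHz.
20.86 MHz > fs/2 = 18.89 MHz, folds to fs − 20.86 MHz = 16.92 MHz.
102.5 MHz mod fs = 26.94 MHz.
26.94 MHz > fs/2 = 18.89 MHz, folds to fs − 26.94 MHz = 10.84 MHz.
146.88 MHz mod fs = 33.54 MHz.
33.54 MHz > fs/2 = 18.89 MHz, folds to fs − 33.54 MHz = 4.24 MHz.
92.48 MHz mod fs = 16.92 MHz.
16.92 MHz ≤ fs/2 = 18.89 MHz, appears at 16.92 MHz.
92.48 MHz and 96.42 MHz both map to 16.92 MHz.

92.48 MHz, 96.42 MHz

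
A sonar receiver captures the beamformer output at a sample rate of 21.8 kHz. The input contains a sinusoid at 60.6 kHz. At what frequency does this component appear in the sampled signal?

4.8 kHz

60.6 kHz mod fs = 17 kHz.
17 kHz > fs/2 = 10.9 kHz, folds to fs − 17 kHz = 4.8 kHz.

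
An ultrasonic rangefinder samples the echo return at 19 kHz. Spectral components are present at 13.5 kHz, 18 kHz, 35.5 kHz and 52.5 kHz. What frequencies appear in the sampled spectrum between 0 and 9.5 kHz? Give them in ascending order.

1 kHz, 2.5 kHz, 4.5 kHz, 5.5 kHz

fs/2 = 9.5 kHz.
13.5 kHz > fs/2 = 9.5 kHz, folds to fs − 13.5 kHz = 5.5 kHz.
18 kHz > fs/2 = 9.5 kHz, folds to fs − 18 kHz = 1 kHz.
35.5 kHz mod fs = 16.5 kHz.
16.5 kHz > fs/2 = 9.5 kHz, folds to fs − 16.5 kHz = 2.5 kHz.
52.5 kHz mod fs = 14.5 kHz.
14.5 kHz > fs/2 = 9.5 kHz, folds to fs − 14.5 kHz = 4.5 kHz.
Distinct values: {1 kHz, 2.5 kHz, 4.5 kHz, 5.5 kHz}.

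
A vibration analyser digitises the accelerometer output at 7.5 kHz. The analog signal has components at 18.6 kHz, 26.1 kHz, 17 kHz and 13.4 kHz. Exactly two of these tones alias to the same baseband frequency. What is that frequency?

3.6 kHz

fs/2 = 3.75 kHz.
18.6 kHz mod fs = 3.6 kHz.
3.6 kHz ≤ fs/2 = 3.75 kHz, appears at 3.6 kHz.
26.1 kHz mod fs = 3.6 kHz.
3.6 kHz ≤ fs/2 = 3.75 kHz, appears at 3.6 kHz.
17 kHz mod fs = 2 kHz.
2 kHz ≤ fs/2 = 3.75 kHz, appears at 2 kHz.
13.4 kHz mod fs = 5.9 kHz.
5.9 kHz > fs/2 = 3.75 kHz, folds to fs − 5.9 kHz = 1.6 kHz.
18.6 kHz and 26.1 kHz both map to 3.6 kHz.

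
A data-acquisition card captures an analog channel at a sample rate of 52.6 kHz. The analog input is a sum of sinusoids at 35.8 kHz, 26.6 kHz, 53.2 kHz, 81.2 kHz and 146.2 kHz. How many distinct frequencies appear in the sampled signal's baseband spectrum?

5

fs/2 = 26.3 kHz.
35.8 kHz > fs/2 = 26.3 kHz, folds to fs − 35.8 kHz = 16.8 kHz.
26.6 kHz > fs/2 = 26.3 kHz, folds to fs − 26.6 kHz = 26 kHz.
53.2 kHz mod fs = 0.6 kHz.
0.6 kHz ≤ fs/2 = 26.3 kHz, appears at 0.6 kHz.
81.2 kHz mod fs = 28.6 kHz.
28.6 kHz > fs/2 = 26.3 kHz, folds to fs − 28.6 kHz = 24 kHz.
146.2 kHz mod fs = 41 kHz.
41 kHz > fs/2 = 26.3 kHz, folds to fs − 41 kHz = 11.6 kHz.
Distinct values: {0.6 kHz, 11.6 kHz, 16.8 kHz, 24 kHz, 26 kHz} → 5.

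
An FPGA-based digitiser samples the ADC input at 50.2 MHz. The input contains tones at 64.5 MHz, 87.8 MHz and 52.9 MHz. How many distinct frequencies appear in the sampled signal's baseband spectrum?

fs/2 = 25.1 MHz.
64.5 MHz mod fs = 14.3 MHz.
14.3 MHz ≤ fs/2 = 25.1 MHz, appears at 14.3 MHz.
87.8 MHz mod fs = 37.6 MHz.
37.6 MHz > fs/2 = 25.1 MHz, folds to fs − 37.6 MHz = 12.6 MHz.
52.9 MHz mod fs = 2.7 MHz.
2.7 MHz ≤ fs/2 = 25.1 MHz, appears at 2.7 MHz.
Distinct values: {2.7 MHz, 12.6 MHz, 14.3 MHz} → 3.

3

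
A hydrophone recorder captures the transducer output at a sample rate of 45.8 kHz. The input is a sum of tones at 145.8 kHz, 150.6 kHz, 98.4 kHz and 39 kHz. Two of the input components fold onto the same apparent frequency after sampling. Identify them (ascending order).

39 kHz, 98.4 kHz

fs/2 = 22.9 kHz.
145.8 kHz mod fs = 8.4 kHz.
8.4 kHz ≤ fs/2 = 22.9 kHz, appears at 8.4 kHz.
150.6 kHz mod fs = 13.2 kHz.
13.2 kHz ≤ fs/2 = 22.9 kHz, appears at 13.2 kHz.
98.4 kHz mod fs = 6.8 kHz.
6.8 kHz ≤ fs/2 = 22.9 kHz, appears at 6.8 kHz.
39 kHz > fs/2 = 22.9 kHz, folds to fs − 39 kHz = 6.8 kHz.
39 kHz and 98.4 kHz both map to 6.8 kHz.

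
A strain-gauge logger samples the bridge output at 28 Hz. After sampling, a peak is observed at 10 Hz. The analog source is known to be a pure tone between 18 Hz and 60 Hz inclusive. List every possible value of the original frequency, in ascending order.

Frequencies that alias to 10 Hz are k·fs ± 10 Hz for integer k ≥ 0.
k=0: 10 Hz.
k=1: 18 Hz, 38 Hz.
k=2: 46 Hz, 66 Hz.
k=3: 74 Hz, 94 Hz.
Within [18 Hz, 60 Hz]: 18 Hz, 38 Hz, 46 Hz.

18 Hz, 38 Hz, 46 Hz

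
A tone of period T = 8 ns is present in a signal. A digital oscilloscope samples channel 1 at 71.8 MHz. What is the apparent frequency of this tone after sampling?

18.6 MHz

T = 8 ns → f = 1/T = 125 MHz.
125 MHz mod fs = 53.2 MHz.
53.2 MHz > fs/2 = 35.9 MHz, folds to fs − 53.2 MHz = 18.6 MHz.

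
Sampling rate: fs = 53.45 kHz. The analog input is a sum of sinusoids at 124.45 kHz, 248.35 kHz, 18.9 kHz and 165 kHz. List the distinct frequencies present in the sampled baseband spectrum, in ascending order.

fs/2 = 26.725 kHz.
124.45 kHz mod fs = 17.55 kHz.
17.55 kHz ≤ fs/2 = 26.725 kHz, appears at 17.55 kHz.
248.35 kHz mod fs = 34.55 kHz.
34.55 kHz > fs/2 = 26.725 kHz, folds to fs − 34.55 kHz = 18.9 kHz.
18.9 kHz ≤ fs/2 = 26.725 kHz, passes unchanged.
165 kHz mod fs = 4.65 kHz.
4.65 kHz ≤ fs/2 = 26.725 kHz, appears at 4.65 kHz.
Distinct values: {4.65 kHz, 17.55 kHz, 18.9 kHz}.

4.65 kHz, 17.55 kHz, 18.9 kHz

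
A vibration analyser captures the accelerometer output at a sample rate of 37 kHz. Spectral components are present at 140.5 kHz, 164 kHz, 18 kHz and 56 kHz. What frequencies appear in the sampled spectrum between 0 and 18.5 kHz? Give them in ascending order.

fs/2 = 18.5 kHz.
140.5 kHz mod fs = 29.5 kHz.
29.5 kHz > fs/2 = 18.5 kHz, folds to fs − 29.5 kHz = 7.5 kHz.
164 kHz mod fs = 16 kHz.
16 kHz ≤ fs/2 = 18.5 kHz, appears at 16 kHz.
18 kHz ≤ fs/2 = 18.5 kHz, passes unchanged.
56 kHz mod fs = 19 kHz.
19 kHz > fs/2 = 18.5 kHz, folds to fs − 19 kHz = 18 kHz.
Distinct values: {7.5 kHz, 16 kHz, 18 kHz}.

7.5 kHz, 16 kHz, 18 kHz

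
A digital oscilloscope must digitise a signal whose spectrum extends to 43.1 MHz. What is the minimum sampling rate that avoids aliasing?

Nyquist rate = 2 × 43.1 MHz = 86.2 MHz.

86.2 MHz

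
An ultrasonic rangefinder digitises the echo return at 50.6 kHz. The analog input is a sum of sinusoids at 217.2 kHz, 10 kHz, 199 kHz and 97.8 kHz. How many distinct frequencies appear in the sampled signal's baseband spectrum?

3

fs/2 = 25.3 kHz.
217.2 kHz mod fs = 14.8 kHz.
14.8 kHz ≤ fs/2 = 25.3 kHz, appears at 14.8 kHz.
10 kHz ≤ fs/2 = 25.3 kHz, passes unchanged.
199 kHz mod fs = 47.2 kHz.
47.2 kHz > fs/2 = 25.3 kHz, folds to fs − 47.2 kHz = 3.4 kHz.
97.8 kHz mod fs = 47.2 kHz.
47.2 kHz > fs/2 = 25.3 kHz, folds to fs − 47.2 kHz = 3.4 kHz.
Distinct values: {3.4 kHz, 10 kHz, 14.8 kHz} → 3.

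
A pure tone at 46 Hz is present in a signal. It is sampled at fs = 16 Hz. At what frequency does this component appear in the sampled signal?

46 Hz mod fs = 14 Hz.
14 Hz > fs/2 = 8 Hz, folds to fs − 14 Hz = 2 Hz.

2 Hz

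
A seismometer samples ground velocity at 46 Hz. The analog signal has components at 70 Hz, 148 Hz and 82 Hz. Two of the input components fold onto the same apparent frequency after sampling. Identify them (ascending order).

fs/2 = 23 Hz.
70 Hz mod fs = 24 Hz.
24 Hz > fs/2 = 23 Hz, folds to fs − 24 Hz = 22 Hz.
148 Hz mod fs = 10 Hz.
10 Hz ≤ fs/2 = 23 Hz, appears at 10 Hz.
82 Hz mod fs = 36 Hz.
36 Hz > fs/2 = 23 Hz, folds to fs − 36 Hz = 10 Hz.
82 Hz and 148 Hz both map to 10 Hz.

82 Hz, 148 Hz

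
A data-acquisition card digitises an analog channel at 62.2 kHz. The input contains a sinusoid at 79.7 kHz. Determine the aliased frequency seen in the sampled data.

79.7 kHz mod fs = 17.5 kHz.
17.5 kHz ≤ fs/2 = 31.1 kHz, appears at 17.5 kHz.

17.5 kHz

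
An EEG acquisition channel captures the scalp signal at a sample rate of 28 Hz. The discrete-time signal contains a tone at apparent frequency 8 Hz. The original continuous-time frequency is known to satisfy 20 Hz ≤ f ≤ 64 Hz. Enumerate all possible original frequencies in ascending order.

20 Hz, 36 Hz, 48 Hz, 64 Hz

Frequencies that alias to 8 Hz are k·fs ± 8 Hz for integer k ≥ 0.
k=0: 8 Hz.
k=1: 20 Hz, 36 Hz.
k=2: 48 Hz, 64 Hz.
k=3: 76 Hz, 92 Hz.
Within [20 Hz, 64 Hz]: 20 Hz, 36 Hz, 48 Hz, 64 Hz.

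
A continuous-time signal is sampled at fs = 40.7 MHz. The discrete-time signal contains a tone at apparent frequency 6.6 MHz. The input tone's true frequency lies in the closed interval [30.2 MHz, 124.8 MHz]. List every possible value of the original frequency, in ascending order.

34.1 MHz, 47.3 MHz, 74.8 MHz, 88 MHz, 115.5 MHz

Frequencies that alias to 6.6 MHz are k·fs ± 6.6 MHz for integer k ≥ 0.
k=0: 6.6 MHz.
k=1: 34.1 MHz, 47.3 MHz.
k=2: 74.8 MHz, 88 MHz.
k=3: 115.5 MHz, 128.7 MHz.
k=4: 156.2 MHz, 169.4 MHz.
Within [30.2 MHz, 124.8 MHz]: 34.1 MHz, 47.3 MHz, 74.8 MHz, 88 MHz, 115.5 MHz.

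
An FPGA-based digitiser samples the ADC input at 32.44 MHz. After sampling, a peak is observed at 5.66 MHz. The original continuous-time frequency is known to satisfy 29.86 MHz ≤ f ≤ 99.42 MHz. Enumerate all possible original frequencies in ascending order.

Frequencies that alias to 5.66 MHz are k·fs ± 5.66 MHz for integer k ≥ 0.
k=0: 5.66 MHz.
k=1: 26.78 MHz, 38.1 MHz.
k=2: 59.22 MHz, 70.54 MHz.
k=3: 91.66 MHz, 102.98 MHz.
k=4: 124.1 MHz, 135.42 MHz.
Within [29.86 MHz, 99.42 MHz]: 38.1 MHz, 59.22 MHz, 70.54 MHz, 91.66 MHz.

38.1 MHz, 59.22 MHz, 70.54 MHz, 91.66 MHz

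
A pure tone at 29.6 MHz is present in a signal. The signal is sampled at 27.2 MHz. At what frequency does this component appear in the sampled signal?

2.4 MHz

29.6 MHz mod fs = 2.4 MHz.
2.4 MHz ≤ fs/2 = 13.6 MHz, appears at 2.4 MHz.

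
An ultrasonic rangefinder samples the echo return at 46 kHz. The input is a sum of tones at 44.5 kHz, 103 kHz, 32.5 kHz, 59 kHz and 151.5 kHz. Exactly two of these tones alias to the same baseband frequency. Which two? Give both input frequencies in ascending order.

fs/2 = 23 kHz.
44.5 kHz > fs/2 = 23 kHz, folds to fs − 44.5 kHz = 1.5 kHz.
103 kHz mod fs = 11 kHz.
11 kHz ≤ fs/2 = 23 kHz, appears at 11 kHz.
32.5 kHz > fs/2 = 23 kHz, folds to fs − 32.5 kHz = 13.5 kHz.
59 kHz mod fs = 13 kHz.
13 kHz ≤ fs/2 = 23 kHz, appears at 13 kHz.
151.5 kHz mod fs = 13.5 kHz.
13.5 kHz ≤ fs/2 = 23 kHz, appears at 13.5 kHz.
32.5 kHz and 151.5 kHz both map to 13.5 kHz.

32.5 kHz, 151.5 kHz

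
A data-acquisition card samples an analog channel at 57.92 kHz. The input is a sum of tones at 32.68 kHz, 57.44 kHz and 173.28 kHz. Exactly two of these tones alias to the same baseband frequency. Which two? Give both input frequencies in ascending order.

57.44 kHz, 173.28 kHz

fs/2 = 28.96 kHz.
32.68 kHz > fs/2 = 28.96 kHz, folds to fs − 32.68 kHz = 25.24 kHz.
57.44 kHz > fs/2 = 28.96 kHz, folds to fs − 57.44 kHz = 0.48 kHz.
173.28 kHz mod fs = 57.44 kHz.
57.44 kHz > fs/2 = 28.96 kHz, folds to fs − 57.44 kHz = 0.48 kHz.
57.44 kHz and 173.28 kHz both map to 0.48 kHz.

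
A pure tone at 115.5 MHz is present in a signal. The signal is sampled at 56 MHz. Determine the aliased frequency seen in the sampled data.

3.5 MHz

115.5 MHz mod fs = 3.5 MHz.
3.5 MHz ≤ fs/2 = 28 MHz, appears at 3.5 MHz.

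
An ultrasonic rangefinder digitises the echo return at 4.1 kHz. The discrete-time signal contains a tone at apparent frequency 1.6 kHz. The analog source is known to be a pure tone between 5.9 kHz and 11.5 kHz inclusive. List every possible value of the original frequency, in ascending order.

Frequencies that alias to 1.6 kHz are k·fs ± 1.6 kHz for integer k ≥ 0.
k=0: 1.6 kHz.
k=1: 2.5 kHz, 5.7 kHz.
k=2: 6.6 kHz, 9.8 kHz.
k=3: 10.7 kHz, 13.9 kHz.
k=4: 14.8 kHz, 18 kHz.
Within [5.9 kHz, 11.5 kHz]: 6.6 kHz, 9.8 kHz, 10.7 kHz.

6.6 kHz, 9.8 kHz, 10.7 kHz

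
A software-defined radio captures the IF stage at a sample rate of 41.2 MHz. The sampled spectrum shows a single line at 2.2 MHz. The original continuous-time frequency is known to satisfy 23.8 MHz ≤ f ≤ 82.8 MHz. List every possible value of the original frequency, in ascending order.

Frequencies that alias to 2.2 MHz are k·fs ± 2.2 MHz for integer k ≥ 0.
k=0: 2.2 MHz.
k=1: 39 MHz, 43.4 MHz.
k=2: 80.2 MHz, 84.6 MHz.
k=3: 121.4 MHz, 125.8 MHz.
Within [23.8 MHz, 82.8 MHz]: 39 MHz, 43.4 MHz, 80.2 MHz.

39 MHz, 43.4 MHz, 80.2 MHz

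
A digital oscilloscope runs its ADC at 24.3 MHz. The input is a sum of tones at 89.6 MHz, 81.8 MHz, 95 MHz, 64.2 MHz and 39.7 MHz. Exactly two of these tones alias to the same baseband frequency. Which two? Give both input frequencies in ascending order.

39.7 MHz, 81.8 MHz

fs/2 = 12.15 MHz.
89.6 MHz mod fs = 16.7 MHz.
16.7 MHz > fs/2 = 12.15 MHz, folds to fs − 16.7 MHz = 7.6 MHz.
81.8 MHz mod fs = 8.9 MHz.
8.9 MHz ≤ fs/2 = 12.15 MHz, appears at 8.9 MHz.
95 MHz mod fs = 22.1 MHz.
22.1 MHz > fs/2 = 12.15 MHz, folds to fs − 22.1 MHz = 2.2 MHz.
64.2 MHz mod fs = 15.6 MHz.
15.6 MHz > fs/2 = 12.15 MHz, folds to fs − 15.6 MHz = 8.7 MHz.
39.7 MHz mod fs = 15.4 MHz.
15.4 MHz > fs/2 = 12.15 MHz, folds to fs − 15.4 MHz = 8.9 MHz.
39.7 MHz and 81.8 MHz both map to 8.9 MHz.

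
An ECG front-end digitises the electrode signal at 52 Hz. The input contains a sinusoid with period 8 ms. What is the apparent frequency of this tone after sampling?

T = 8 ms → f = 1/T = 125 Hz.
125 Hz mod fs = 21 Hz.
21 Hz ≤ fs/2 = 26 Hz, appears at 21 Hz.

21 Hz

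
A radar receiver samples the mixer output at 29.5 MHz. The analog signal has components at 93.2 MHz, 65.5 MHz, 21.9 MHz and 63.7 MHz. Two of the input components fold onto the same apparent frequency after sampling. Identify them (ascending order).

63.7 MHz, 93.2 MHz

fs/2 = 14.75 MHz.
93.2 MHz mod fs = 4.7 MHz.
4.7 MHz ≤ fs/2 = 14.75 MHz, appears at 4.7 MHz.
65.5 MHz mod fs = 6.5 MHz.
6.5 MHz ≤ fs/2 = 14.75 MHz, appears at 6.5 MHz.
21.9 MHz > fs/2 = 14.75 MHz, folds to fs − 21.9 MHz = 7.6 MHz.
63.7 MHz mod fs = 4.7 MHz.
4.7 MHz ≤ fs/2 = 14.75 MHz, appears at 4.7 MHz.
63.7 MHz and 93.2 MHz both map to 4.7 MHz.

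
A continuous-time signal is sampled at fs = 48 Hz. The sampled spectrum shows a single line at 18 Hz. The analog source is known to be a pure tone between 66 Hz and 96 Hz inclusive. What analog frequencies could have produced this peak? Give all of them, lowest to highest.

66 Hz, 78 Hz

Frequencies that alias to 18 Hz are k·fs ± 18 Hz for integer k ≥ 0.
k=0: 18 Hz.
k=1: 30 Hz, 66 Hz.
k=2: 78 Hz, 114 Hz.
k=3: 126 Hz, 162 Hz.
Within [66 Hz, 96 Hz]: 66 Hz, 78 Hz.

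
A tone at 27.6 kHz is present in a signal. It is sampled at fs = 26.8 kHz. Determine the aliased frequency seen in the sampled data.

0.8 kHz

27.6 kHz mod fs = 0.8 kHz.
0.8 kHz ≤ fs/2 = 13.4 kHz, appears at 0.8 kHz.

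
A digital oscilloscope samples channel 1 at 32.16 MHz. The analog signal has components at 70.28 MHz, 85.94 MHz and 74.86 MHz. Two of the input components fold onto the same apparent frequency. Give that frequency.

10.54 MHz

fs/2 = 16.08 MHz.
70.28 MHz mod fs = 5.96 MHz.
5.96 MHz ≤ fs/2 = 16.08 MHz, appears at 5.96 MHz.
85.94 MHz mod fs = 21.62 MHz.
21.62 MHz > fs/2 = 16.08 MHz, folds to fs − 21.62 MHz = 10.54 MHz.
74.86 MHz mod fs = 10.54 MHz.
10.54 MHz ≤ fs/2 = 16.08 MHz, appears at 10.54 MHz.
74.86 MHz and 85.94 MHz both map to 10.54 MHz.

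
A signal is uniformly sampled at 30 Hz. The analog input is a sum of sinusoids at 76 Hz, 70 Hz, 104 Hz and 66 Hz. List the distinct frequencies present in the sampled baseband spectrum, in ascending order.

6 Hz, 10 Hz, 14 Hz

fs/2 = 15 Hz.
76 Hz mod fs = 16 Hz.
16 Hz > fs/2 = 15 Hz, folds to fs − 16 Hz = 14 Hz.
70 Hz mod fs = 10 Hz.
10 Hz ≤ fs/2 = 15 Hz, appears at 10 Hz.
104 Hz mod fs = 14 Hz.
14 Hz ≤ fs/2 = 15 Hz, appears at 14 Hz.
66 Hz mod fs = 6 Hz.
6 Hz ≤ fs/2 = 15 Hz, appears at 6 Hz.
Distinct values: {6 Hz, 10 Hz, 14 Hz}.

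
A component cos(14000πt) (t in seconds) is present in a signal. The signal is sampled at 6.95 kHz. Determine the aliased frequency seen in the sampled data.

0.05 kHz

ω = 14000π rad/s → f = ω/(2π) = 7000 Hz = 7 kHz.
7 kHz mod fs = 0.05 kHz.
0.05 kHz ≤ fs/2 = 3.475 kHz, appears at 0.05 kHz.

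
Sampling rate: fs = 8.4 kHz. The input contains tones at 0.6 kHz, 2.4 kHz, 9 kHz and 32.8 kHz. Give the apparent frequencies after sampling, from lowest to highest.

fs/2 = 4.2 kHz.
0.6 kHz ≤ fs/2 = 4.2 kHz, passes unchanged.
2.4 kHz ≤ fs/2 = 4.2 kHz, passes unchanged.
9 kHz mod fs = 0.6 kHz.
0.6 kHz ≤ fs/2 = 4.2 kHz, appears at 0.6 kHz.
32.8 kHz mod fs = 7.6 kHz.
7.6 kHz > fs/2 = 4.2 kHz, folds to fs − 7.6 kHz = 0.8 kHz.
Distinct values: {0.6 kHz, 0.8 kHz, 2.4 kHz}.

0.6 kHz, 0.8 kHz, 2.4 kHz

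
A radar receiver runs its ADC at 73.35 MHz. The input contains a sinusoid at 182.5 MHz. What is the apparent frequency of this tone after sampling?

35.8 MHz

182.5 MHz mod fs = 35.8 MHz.
35.8 MHz ≤ fs/2 = 36.675 MHz, appears at 35.8 MHz.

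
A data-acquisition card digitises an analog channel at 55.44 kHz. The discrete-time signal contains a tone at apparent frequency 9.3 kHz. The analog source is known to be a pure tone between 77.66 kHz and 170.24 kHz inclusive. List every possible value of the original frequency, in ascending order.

101.58 kHz, 120.18 kHz, 157.02 kHz

Frequencies that alias to 9.3 kHz are k·fs ± 9.3 kHz for integer k ≥ 0.
k=0: 9.3 kHz.
k=1: 46.14 kHz, 64.74 kHz.
k=2: 101.58 kHz, 120.18 kHz.
k=3: 157.02 kHz, 175.62 kHz.
k=4: 212.46 kHz, 231.06 kHz.
Within [77.66 kHz, 170.24 kHz]: 101.58 kHz, 120.18 kHz, 157.02 kHz.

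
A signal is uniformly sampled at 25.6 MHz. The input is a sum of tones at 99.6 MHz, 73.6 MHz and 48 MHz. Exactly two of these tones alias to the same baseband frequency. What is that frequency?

fs/2 = 12.8 MHz.
99.6 MHz mod fs = 22.8 MHz.
22.8 MHz > fs/2 = 12.8 MHz, folds to fs − 22.8 MHz = 2.8 MHz.
73.6 MHz mod fs = 22.4 MHz.
22.4 MHz > fs/2 = 12.8 MHz, folds to fs − 22.4 MHz = 3.2 MHz.
48 MHz mod fs = 22.4 MHz.
22.4 MHz > fs/2 = 12.8 MHz, folds to fs − 22.4 MHz = 3.2 MHz.
48 MHz and 73.6 MHz both map to 3.2 MHz.

3.2 MHz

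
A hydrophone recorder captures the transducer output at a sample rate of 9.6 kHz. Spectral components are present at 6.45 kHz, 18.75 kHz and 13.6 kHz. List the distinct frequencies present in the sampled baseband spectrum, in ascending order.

fs/2 = 4.8 kHz.
6.45 kHz > fs/2 = 4.8 kHz, folds to fs − 6.45 kHz = 3.15 kHz.
18.75 kHz mod fs = 9.15 kHz.
9.15 kHz > fs/2 = 4.8 kHz, folds to fs − 9.15 kHz = 0.45 kHz.
13.6 kHz mod fs = 4 kHz.
4 kHz ≤ fs/2 = 4.8 kHz, appears at 4 kHz.
Distinct values: {0.45 kHz, 3.15 kHz, 4 kHz}.

0.45 kHz, 3.15 kHz, 4 kHz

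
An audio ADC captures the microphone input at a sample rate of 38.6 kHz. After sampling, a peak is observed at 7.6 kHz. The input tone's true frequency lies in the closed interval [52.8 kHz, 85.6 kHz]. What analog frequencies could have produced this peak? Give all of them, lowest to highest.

69.6 kHz, 84.8 kHz

Frequencies that alias to 7.6 kHz are k·fs ± 7.6 kHz for integer k ≥ 0.
k=0: 7.6 kHz.
k=1: 31 kHz, 46.2 kHz.
k=2: 69.6 kHz, 84.8 kHz.
k=3: 108.2 kHz, 123.4 kHz.
Within [52.8 kHz, 85.6 kHz]: 69.6 kHz, 84.8 kHz.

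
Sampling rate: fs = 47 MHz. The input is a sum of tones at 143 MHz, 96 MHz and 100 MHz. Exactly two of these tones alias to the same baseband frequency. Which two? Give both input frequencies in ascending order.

fs/2 = 23.5 MHz.
143 MHz mod fs = 2 MHz.
2 MHz ≤ fs/2 = 23.5 MHz, appears at 2 MHz.
96 MHz mod fs = 2 MHz.
2 MHz ≤ fs/2 = 23.5 MHz, appears at 2 MHz.
100 MHz mod fs = 6 MHz.
6 MHz ≤ fs/2 = 23.5 MHz, appears at 6 MHz.
96 MHz and 143 MHz both map to 2 MHz.

96 MHz, 143 MHz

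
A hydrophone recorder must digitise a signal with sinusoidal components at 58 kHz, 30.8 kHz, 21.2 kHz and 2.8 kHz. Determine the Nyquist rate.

116 kHz

Highest-frequency component: 58 kHz.
Nyquist rate = 2 × 58 kHz = 116 kHz.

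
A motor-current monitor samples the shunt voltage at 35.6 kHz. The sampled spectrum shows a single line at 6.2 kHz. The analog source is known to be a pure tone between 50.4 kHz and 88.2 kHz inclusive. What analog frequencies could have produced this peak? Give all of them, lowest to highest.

Frequencies that alias to 6.2 kHz are k·fs ± 6.2 kHz for integer k ≥ 0.
k=0: 6.2 kHz.
k=1: 29.4 kHz, 41.8 kHz.
k=2: 65 kHz, 77.4 kHz.
k=3: 100.6 kHz, 113 kHz.
Within [50.4 kHz, 88.2 kHz]: 65 kHz, 77.4 kHz.

65 kHz, 77.4 kHz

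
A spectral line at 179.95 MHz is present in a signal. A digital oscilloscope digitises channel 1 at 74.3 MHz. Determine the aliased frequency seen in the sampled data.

179.95 MHz mod fs = 31.35 MHz.
31.35 MHz ≤ fs/2 = 37.15 MHz, appears at 31.35 MHz.

31.35 MHz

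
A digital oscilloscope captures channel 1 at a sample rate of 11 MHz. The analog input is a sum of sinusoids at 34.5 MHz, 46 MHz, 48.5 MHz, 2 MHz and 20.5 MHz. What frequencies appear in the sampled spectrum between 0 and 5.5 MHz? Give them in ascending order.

fs/2 = 5.5 MHz.
34.5 MHz mod fs = 1.5 MHz.
1.5 MHz ≤ fs/2 = 5.5 MHz, appears at 1.5 MHz.
46 MHz mod fs = 2 MHz.
2 MHz ≤ fs/2 = 5.5 MHz, appears at 2 MHz.
48.5 MHz mod fs = 4.5 MHz.
4.5 MHz ≤ fs/2 = 5.5 MHz, appears at 4.5 MHz.
2 MHz ≤ fs/2 = 5.5 MHz, passes unchanged.
20.5 MHz mod fs = 9.5 MHz.
9.5 MHz > fs/2 = 5.5 MHz, folds to fs − 9.5 MHz = 1.5 MHz.
Distinct values: {1.5 MHz, 2 MHz, 4.5 MHz}.

1.5 MHz, 2 MHz, 4.5 MHz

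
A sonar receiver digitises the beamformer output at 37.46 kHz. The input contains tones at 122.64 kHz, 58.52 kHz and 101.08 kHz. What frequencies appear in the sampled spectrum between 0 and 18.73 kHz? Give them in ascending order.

fs/2 = 18.73 kHz.
122.64 kHz mod fs = 10.26 kHz.
10.26 kHz ≤ fs/2 = 18.73 kHz, appears at 10.26 kHz.
58.52 kHz mod fs = 21.06 kHz.
21.06 kHz > fs/2 = 18.73 kHz, folds to fs − 21.06 kHz = 16.4 kHz.
101.08 kHz mod fs = 26.16 kHz.
26.16 kHz > fs/2 = 18.73 kHz, folds to fs − 26.16 kHz = 11.3 kHz.
Distinct values: {10.26 kHz, 11.3 kHz, 16.4 kHz}.

10.26 kHz, 11.3 kHz, 16.4 kHz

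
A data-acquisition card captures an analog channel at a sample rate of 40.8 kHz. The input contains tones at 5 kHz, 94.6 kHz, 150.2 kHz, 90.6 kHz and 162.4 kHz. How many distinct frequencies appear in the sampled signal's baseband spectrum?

4

fs/2 = 20.4 kHz.
5 kHz ≤ fs/2 = 20.4 kHz, passes unchanged.
94.6 kHz mod fs = 13 kHz.
13 kHz ≤ fs/2 = 20.4 kHz, appears at 13 kHz.
150.2 kHz mod fs = 27.8 kHz.
27.8 kHz > fs/2 = 20.4 kHz, folds to fs − 27.8 kHz = 13 kHz.
90.6 kHz mod fs = 9 kHz.
9 kHz ≤ fs/2 = 20.4 kHz, appears at 9 kHz.
162.4 kHz mod fs = 40 kHz.
40 kHz > fs/2 = 20.4 kHz, folds to fs − 40 kHz = 0.8 kHz.
Distinct values: {0.8 kHz, 5 kHz, 9 kHz, 13 kHz} → 4.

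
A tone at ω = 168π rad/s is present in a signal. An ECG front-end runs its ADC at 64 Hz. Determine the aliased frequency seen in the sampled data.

ω = 168π rad/s → f = ω/(2π) = 84 Hz.
84 Hz mod fs = 20 Hz.
20 Hz ≤ fs/2 = 32 Hz, appears at 20 Hz.

20 Hz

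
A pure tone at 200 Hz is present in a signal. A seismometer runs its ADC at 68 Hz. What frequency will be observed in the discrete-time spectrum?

200 Hz mod fs = 64 Hz.
64 Hz > fs/2 = 34 Hz, folds to fs − 64 Hz = 4 Hz.

4 Hz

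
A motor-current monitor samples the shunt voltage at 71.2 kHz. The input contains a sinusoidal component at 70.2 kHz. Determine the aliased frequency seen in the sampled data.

70.2 kHz > fs/2 = 35.6 kHz, folds to fs − 70.2 kHz = 1 kHz.

1 kHz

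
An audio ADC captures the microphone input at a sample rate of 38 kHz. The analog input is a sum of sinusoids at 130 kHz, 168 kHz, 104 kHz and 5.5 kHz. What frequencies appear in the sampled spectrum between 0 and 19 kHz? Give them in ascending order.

fs/2 = 19 kHz.
130 kHz mod fs = 16 kHz.
16 kHz ≤ fs/2 = 19 kHz, appears at 16 kHz.
168 kHz mod fs = 16 kHz.
16 kHz ≤ fs/2 = 19 kHz, appears at 16 kHz.
104 kHz mod fs = 28 kHz.
28 kHz > fs/2 = 19 kHz, folds to fs − 28 kHz = 10 kHz.
5.5 kHz ≤ fs/2 = 19 kHz, passes unchanged.
Distinct values: {5.5 kHz, 10 kHz, 16 kHz}.

5.5 kHz, 10 kHz, 16 kHz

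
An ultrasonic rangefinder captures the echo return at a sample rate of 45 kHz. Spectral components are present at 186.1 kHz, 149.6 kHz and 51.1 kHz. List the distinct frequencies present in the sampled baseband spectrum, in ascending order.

fs/2 = 22.5 kHz.
186.1 kHz mod fs = 6.1 kHz.
6.1 kHz ≤ fs/2 = 22.5 kHz, appears at 6.1 kHz.
149.6 kHz mod fs = 14.6 kHz.
14.6 kHz ≤ fs/2 = 22.5 kHz, appears at 14.6 kHz.
51.1 kHz mod fs = 6.1 kHz.
6.1 kHz ≤ fs/2 = 22.5 kHz, appears at 6.1 kHz.
Distinct values: {6.1 kHz, 14.6 kHz}.

6.1 kHz, 14.6 kHz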